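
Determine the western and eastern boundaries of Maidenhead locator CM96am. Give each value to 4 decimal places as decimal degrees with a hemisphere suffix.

Field C=2, M=12: +2·20° lon, +12·10° lat → SW at lon -140°, lat 30°.
Square 9, 6: +9·2° lon, +6·1° lat → SW at lon -122°, lat 36°.
Subsquare a=0, m=12: +0·0.0833333° lon, +12·0.0416667° lat → SW at lon -122°, lat 36.5°.
Cell spans 0.0833333° lon × 0.0416667° lat.
west 122.0000° W, east 121.9167° W.

122.0000° W, 121.9167° W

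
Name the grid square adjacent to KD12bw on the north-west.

KD12ax

Longitude subsquare b = 1; −1 → 0 = a.
Latitude subsquare w = 22; +1 → 23 = x.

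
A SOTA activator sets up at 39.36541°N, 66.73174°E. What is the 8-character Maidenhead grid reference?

Add 180° to longitude and 90° to latitude: 246.73174, 129.36541.
Field (20°×10°, letters A–R): lon ⌊246.73174/20⌋ = 12 → M; lat ⌊129.36541/10⌋ = 12 → M.
Square (2°×1°, digits 0–9): lon ⌊6.73174/2⌋ = 3; lat ⌊9.36541/1⌋ = 9.
Subsquare (5′×2.5′, letters a–x): lon ⌊0.73174/0.0833333⌋ = 8 → i; lat ⌊0.36541/0.0416667⌋ = 8 → i.
Extended square (30″×15″, digits 0–9): lon ⌊0.06507/0.00833333⌋ = 7; lat ⌊0.03208/0.00416667⌋ = 7.

MM39ii77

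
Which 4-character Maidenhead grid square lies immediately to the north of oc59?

OD50

Latitude square 9; +1 → 10, wraps to 0, carry into field.
Latitude field C = 2; +1 → 3 = D.
The longitude characters are unchanged.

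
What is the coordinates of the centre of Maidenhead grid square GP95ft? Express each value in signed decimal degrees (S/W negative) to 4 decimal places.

65.8125, -41.5417

Field G=6, P=15: +6·20° lon, +15·10° lat → SW at lon -60°, lat 60°.
Square 9, 5: +9·2° lon, +5·1° lat → SW at lon -42°, lat 65°.
Subsquare f=5, t=19: +5·0.0833333° lon, +19·0.0416667° lat → SW at lon -41.5833°, lat 65.7917°.
Cell spans 0.0833333° lon × 0.0416667° lat. Centre is SW corner plus half of each.
latitude 65.8125, longitude -41.5417.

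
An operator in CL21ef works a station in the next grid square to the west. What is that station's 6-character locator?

Longitude subsquare e = 4; −1 → 3 = d.
The latitude characters are unchanged.

CL21df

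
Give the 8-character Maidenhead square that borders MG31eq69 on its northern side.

MG31er60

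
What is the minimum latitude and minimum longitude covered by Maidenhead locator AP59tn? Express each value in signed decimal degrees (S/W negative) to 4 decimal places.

Field A=0, P=15: +0·20° lon, +15·10° lat → SW at lon -180°, lat 60°.
Square 5, 9: +5·2° lon, +9·1° lat → SW at lon -170°, lat 69°.
Subsquare t=19, n=13: +19·0.0833333° lon, +13·0.0416667° lat → SW at lon -168.417°, lat 69.5417°.
latitude 69.5417, longitude -168.4167.

69.5417, -168.4167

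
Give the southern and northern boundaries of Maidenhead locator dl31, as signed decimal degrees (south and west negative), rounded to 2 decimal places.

21.00, 22.00

Field D=3, L=11: +3·20° lon, +11·10° lat → SW at lon -120°, lat 20°.
Square 3, 1: +3·2° lon, +1·1° lat → SW at lon -114°, lat 21°.
Cell spans 2° lon × 1° lat.
south 21.00, north 22.00.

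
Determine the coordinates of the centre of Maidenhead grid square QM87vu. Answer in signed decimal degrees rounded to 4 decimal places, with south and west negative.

Field Q=16, M=12: +16·20° lon, +12·10° lat → SW at lon 140°, lat 30°.
Square 8, 7: +8·2° lon, +7·1° lat → SW at lon 156°, lat 37°.
Subsquare v=21, u=20: +21·0.0833333° lon, +20·0.0416667° lat → SW at lon 157.75°, lat 37.8333°.
Cell spans 0.0833333° lon × 0.0416667° lat. Centre is SW corner plus half of each.
latitude 37.8542, longitude 157.7917.

37.8542, 157.7917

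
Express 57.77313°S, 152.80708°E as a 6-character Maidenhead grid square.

Add 180° to longitude and 90° to latitude: 332.8071, 32.2269.
Field (20°×10°, letters A–R): lon ⌊332.8071/20⌋ = 16 → Q; lat ⌊32.2269/10⌋ = 3 → D.
Square (2°×1°, digits 0–9): lon ⌊12.8071/2⌋ = 6; lat ⌊2.2269/1⌋ = 2.
Subsquare (5′×2.5′, letters a–x): lon ⌊0.8071/0.0833333⌋ = 9 → j; lat ⌊0.2269/0.0416667⌋ = 5 → f.

QD62jf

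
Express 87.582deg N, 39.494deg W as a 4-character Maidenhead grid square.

HR07

Offset from 180°W / 90°S: lon 140.51°, lat 177.58°.
Field: lon ⌊140.51/20⌋ = 7 → H; lat ⌊177.58/10⌋ = 17 → R.
Square: lon ⌊0.51/2⌋ = 0; lat ⌊7.58/1⌋ = 7.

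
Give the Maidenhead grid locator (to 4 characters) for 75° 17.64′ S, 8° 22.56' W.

Add 180° to longitude and 90° to latitude: 171.62, 14.71.
Field (20°×10°, letters A–R): 171.62/20 → 8 → I, 14.71/10 → 1 → B; chars IB.
Square (2°×1°, digits 0–9): 11.62/2 → 5, 4.71/1 → 4; chars 54.

IB54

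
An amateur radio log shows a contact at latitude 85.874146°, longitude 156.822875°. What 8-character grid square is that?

Shift to the Maidenhead origin (180°W, 90°S): lon 336.82288, lat 175.87415.
Field: 336.82288/20 → 16 → Q, 175.87415/10 → 17 → R; chars QR.
Square: 16.82288/2 → 8, 5.87415/1 → 5; chars 85.
Subsquare: 0.82288/0.0833333 → 9 → j, 0.87415/0.0416667 → 20 → u; chars ju.
Extended square: 0.07288/0.00833333 → 8, 0.04081/0.00416667 → 9; chars 89.

QR85ju89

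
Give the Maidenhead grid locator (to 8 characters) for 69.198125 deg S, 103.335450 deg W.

Add 180° to longitude and 90° to latitude: 76.66455, 20.80187.
Field: 76.66455/20 → 3 → D, 20.80187/10 → 2 → C; chars DC.
Square: 16.66455/2 → 8, 0.80187/1 → 0; chars 80.
Subsquare: 0.66455/0.0833333 → 7 → h, 0.80187/0.0416667 → 19 → t; chars ht.
Extended square: 0.08122/0.00833333 → 9, 0.01021/0.00416667 → 2; chars 92.

DC80ht92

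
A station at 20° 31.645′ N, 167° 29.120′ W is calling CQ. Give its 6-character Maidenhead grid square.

Shift to the Maidenhead origin (180°W, 90°S): lon 12.5147, lat 110.5274.
Field: lon ⌊12.5147/20⌋ = 0 → A; lat ⌊110.5274/10⌋ = 11 → L.
Square: lon ⌊12.5147/2⌋ = 6; lat ⌊0.5274/1⌋ = 0.
Subsquare: lon ⌊0.5147/0.0833333⌋ = 6 → g; lat ⌊0.5274/0.0416667⌋ = 12 → m.

AL60gm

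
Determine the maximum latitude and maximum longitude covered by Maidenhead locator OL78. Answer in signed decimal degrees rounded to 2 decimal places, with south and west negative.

29.00, 116.00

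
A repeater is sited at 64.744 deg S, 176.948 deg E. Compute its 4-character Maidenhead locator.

RC85

Shift to the Maidenhead origin (180°W, 90°S): lon 356.95, lat 25.26.
Field: lon ⌊356.95/20⌋ = 17 → R; lat ⌊25.26/10⌋ = 2 → C.
Square: lon ⌊16.95/2⌋ = 8; lat ⌊5.26/1⌋ = 5.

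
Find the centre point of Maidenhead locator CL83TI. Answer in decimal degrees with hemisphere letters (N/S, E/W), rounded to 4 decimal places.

23.3542° N, 122.3750° W

Field C=2, L=11: +2·20° lon, +11·10° lat → SW at lon -140°, lat 20°.
Square 8, 3: +8·2° lon, +3·1° lat → SW at lon -124°, lat 23°.
Subsquare t=19, i=8: +19·0.0833333° lon, +8·0.0416667° lat → SW at lon -122.417°, lat 23.3333°.
Cell spans 0.0833333° lon × 0.0416667° lat. Centre is SW corner plus half of each.
latitude 23.3542° N, longitude 122.3750° W.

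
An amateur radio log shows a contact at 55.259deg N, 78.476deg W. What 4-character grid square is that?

FO05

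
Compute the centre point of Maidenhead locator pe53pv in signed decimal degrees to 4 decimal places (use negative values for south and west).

-46.1042, 131.2917

Field P=15, E=4: +15·20° lon, +4·10° lat → SW at lon 120°, lat -50°.
Square 5, 3: +5·2° lon, +3·1° lat → SW at lon 130°, lat -47°.
Subsquare p=15, v=21: +15·0.0833333° lon, +21·0.0416667° lat → SW at lon 131.25°, lat -46.125°.
Cell spans 0.0833333° lon × 0.0416667° lat. Centre is SW corner plus half of each.
latitude -46.1042, longitude 131.2917.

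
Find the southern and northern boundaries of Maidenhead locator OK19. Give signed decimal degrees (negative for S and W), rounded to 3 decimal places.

Field O=14, K=10: +14·20° lon, +10·10° lat → SW at lon 100°, lat 10°.
Square 1, 9: +1·2° lon, +9·1° lat → SW at lon 102°, lat 19°.
Cell spans 2° lon × 1° lat.
south 19.000, north 20.000.

19.000, 20.000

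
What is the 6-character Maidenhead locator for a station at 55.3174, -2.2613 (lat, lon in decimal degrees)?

Add 180° to longitude and 90° to latitude: 177.7387, 145.3174.
Field: 177.7387/20 → 8 → I, 145.3174/10 → 14 → O; chars IO.
Square: 17.7387/2 → 8, 5.3174/1 → 5; chars 85.
Subsquare: 1.7387/0.0833333 → 20 → u, 0.3174/0.0416667 → 7 → h; chars uh.

IO85uh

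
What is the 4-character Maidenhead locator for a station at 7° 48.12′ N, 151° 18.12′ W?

Shift to the Maidenhead origin (180°W, 90°S): lon 28.70, lat 97.80.
Field (20°×10°, letters A–R): 28.70/20 → 1 → B, 97.80/10 → 9 → J; chars BJ.
Square (2°×1°, digits 0–9): 8.70/2 → 4, 7.80/1 → 7; chars 47.

BJ47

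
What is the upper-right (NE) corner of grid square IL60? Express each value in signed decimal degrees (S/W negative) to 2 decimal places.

Field I=8, L=11: +8·20° lon, +11·10° lat → SW at lon -20°, lat 20°.
Square 6, 0: +6·2° lon, +0·1° lat → SW at lon -8°, lat 20°.
Cell spans 2° lon × 1° lat. NE corner is SW corner plus one full cell.
latitude 21.00, longitude -6.00.

21.00, -6.00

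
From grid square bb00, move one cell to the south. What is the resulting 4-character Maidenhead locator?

Latitude square 0; −1 → -1, wraps to 9, carry into field.
Latitude field B = 1; −1 → 0 = A.
The longitude characters are unchanged.

BA09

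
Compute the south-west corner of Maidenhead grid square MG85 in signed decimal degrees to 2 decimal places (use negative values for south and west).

-25.00, 76.00

Field M=12, G=6: +12·20° lon, +6·10° lat → SW at lon 60°, lat -30°.
Square 8, 5: +8·2° lon, +5·1° lat → SW at lon 76°, lat -25°.
latitude -25.00, longitude 76.00.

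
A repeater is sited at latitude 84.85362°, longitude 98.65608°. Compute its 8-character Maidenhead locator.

NR94hu84

Add 180° to longitude and 90° to latitude: 278.65608, 174.85362.
Field: lon ⌊278.65608/20⌋ = 13 → N; lat ⌊174.85362/10⌋ = 17 → R.
Square: lon ⌊18.65608/2⌋ = 9; lat ⌊4.85362/1⌋ = 4.
Subsquare: lon ⌊0.65608/0.0833333⌋ = 7 → h; lat ⌊0.85362/0.0416667⌋ = 20 → u.
Extended square: lon ⌊0.07275/0.00833333⌋ = 8; lat ⌊0.02029/0.00416667⌋ = 4.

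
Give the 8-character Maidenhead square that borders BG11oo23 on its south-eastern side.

BG11oo32

Longitude extended square 2; +1 → 3.
Latitude extended square 3; −1 → 2.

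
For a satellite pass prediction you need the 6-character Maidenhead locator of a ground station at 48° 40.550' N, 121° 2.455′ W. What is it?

CN98lq

Offset from 180°W / 90°S: lon 58.9591°, lat 138.6758°.
Field: lon ⌊58.9591/20⌋ = 2 → C; lat ⌊138.6758/10⌋ = 13 → N.
Square: lon ⌊18.9591/2⌋ = 9; lat ⌊8.6758/1⌋ = 8.
Subsquare: lon ⌊0.9591/0.0833333⌋ = 11 → l; lat ⌊0.6758/0.0416667⌋ = 16 → q.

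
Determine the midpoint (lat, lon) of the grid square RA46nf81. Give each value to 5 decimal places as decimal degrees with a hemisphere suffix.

83.78542° S, 169.15417° E

Field R=17, A=0: +17·20° lon, +0·10° lat → SW at lon 160°, lat -90°.
Square 4, 6: +4·2° lon, +6·1° lat → SW at lon 168°, lat -84°.
Subsquare n=13, f=5: +13·0.0833333° lon, +5·0.0416667° lat → SW at lon 169.083°, lat -83.7917°.
Extended square 8, 1: +8·0.00833333° lon, +1·0.00416667° lat → SW at lon 169.15°, lat -83.7875°.
Cell spans 0.00833333° lon × 0.00416667° lat. Centre is SW corner plus half of each.
latitude 83.78542° S, longitude 169.15417° E.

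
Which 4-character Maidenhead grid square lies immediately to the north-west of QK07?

Longitude square 0; −1 → -1, wraps to 9, carry into field.
Longitude field Q = 16; −1 → 15 = P.
Latitude square 7; +1 → 8.

PK98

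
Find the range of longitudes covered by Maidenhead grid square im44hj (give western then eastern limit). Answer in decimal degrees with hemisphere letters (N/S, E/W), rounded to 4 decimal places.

11.4167° W, 11.3333° W

Field I=8, M=12: +8·20° lon, +12·10° lat → SW at lon -20°, lat 30°.
Square 4, 4: +4·2° lon, +4·1° lat → SW at lon -12°, lat 34°.
Subsquare h=7, j=9: +7·0.0833333° lon, +9·0.0416667° lat → SW at lon -11.4167°, lat 34.375°.
Cell spans 0.0833333° lon × 0.0416667° lat.
west 11.4167° W, east 11.3333° W.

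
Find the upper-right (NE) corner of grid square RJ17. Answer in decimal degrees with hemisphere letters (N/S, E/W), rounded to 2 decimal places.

8.00° N, 164.00° E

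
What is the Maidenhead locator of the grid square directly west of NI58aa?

Longitude subsquare a = 0; −1 → -1, wraps to 23 = x, carry into square.
Longitude square 5; −1 → 4.
The latitude characters are unchanged.

NI48xa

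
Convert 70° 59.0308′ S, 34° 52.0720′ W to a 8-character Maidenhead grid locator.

Offset from 180°W / 90°S: lon 145.13213°, lat 19.01615°.
Field: 145.13213/20 → 7 → H, 19.01615/10 → 1 → B; chars HB.
Square: 5.13213/2 → 2, 9.01615/1 → 9; chars 29.
Subsquare: 1.13213/0.0833333 → 13 → n, 0.01615/0.0416667 → 0 → a; chars na.
Extended square: 0.04880/0.00833333 → 5, 0.01615/0.00416667 → 3; chars 53.

HB29na53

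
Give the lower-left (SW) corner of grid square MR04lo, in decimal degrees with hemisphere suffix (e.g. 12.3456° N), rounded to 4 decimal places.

84.5833° N, 60.9167° E

Field M=12, R=17: +12·20° lon, +17·10° lat → SW at lon 60°, lat 80°.
Square 0, 4: +0·2° lon, +4·1° lat → SW at lon 60°, lat 84°.
Subsquare l=11, o=14: +11·0.0833333° lon, +14·0.0416667° lat → SW at lon 60.9167°, lat 84.5833°.
latitude 84.5833° N, longitude 60.9167° E.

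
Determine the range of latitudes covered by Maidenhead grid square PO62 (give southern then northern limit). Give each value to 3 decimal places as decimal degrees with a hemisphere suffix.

Field P=15, O=14: +15·20° lon, +14·10° lat → SW at lon 120°, lat 50°.
Square 6, 2: +6·2° lon, +2·1° lat → SW at lon 132°, lat 52°.
Cell spans 2° lon × 1° lat.
south 52.000° N, north 53.000° N.

52.000° N, 53.000° N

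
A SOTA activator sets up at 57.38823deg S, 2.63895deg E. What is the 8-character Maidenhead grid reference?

JD12ho66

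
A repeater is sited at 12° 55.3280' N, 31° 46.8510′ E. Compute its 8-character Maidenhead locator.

KK52vw31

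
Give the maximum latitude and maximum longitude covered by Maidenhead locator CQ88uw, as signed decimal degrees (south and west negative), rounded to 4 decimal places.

Field C=2, Q=16: +2·20° lon, +16·10° lat → SW at lon -140°, lat 70°.
Square 8, 8: +8·2° lon, +8·1° lat → SW at lon -124°, lat 78°.
Subsquare u=20, w=22: +20·0.0833333° lon, +22·0.0416667° lat → SW at lon -122.333°, lat 78.9167°.
Cell spans 0.0833333° lon × 0.0416667° lat. NE corner is SW corner plus one full cell.
latitude 78.9583, longitude -122.2500.

78.9583, -122.2500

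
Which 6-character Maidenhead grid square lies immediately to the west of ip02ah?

Longitude subsquare a = 0; −1 → -1, wraps to 23 = x, carry into square.
Longitude square 0; −1 → -1, wraps to 9, carry into field.
Longitude field I = 8; −1 → 7 = H.
The latitude characters are unchanged.

HP92xh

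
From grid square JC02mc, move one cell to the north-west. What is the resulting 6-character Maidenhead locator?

Longitude subsquare m = 12; −1 → 11 = l.
Latitude subsquare c = 2; +1 → 3 = d.

JC02ld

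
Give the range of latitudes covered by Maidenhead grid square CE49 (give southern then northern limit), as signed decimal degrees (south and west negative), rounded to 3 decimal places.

-41.000, -40.000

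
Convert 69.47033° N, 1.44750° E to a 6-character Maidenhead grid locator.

Shift to the Maidenhead origin (180°W, 90°S): lon 181.4475, lat 159.4703.
Field: lon ⌊181.4475/20⌋ = 9 → J; lat ⌊159.4703/10⌋ = 15 → P.
Square: lon ⌊1.4475/2⌋ = 0; lat ⌊9.4703/1⌋ = 9.
Subsquare: lon ⌊1.4475/0.0833333⌋ = 17 → r; lat ⌊0.4703/0.0416667⌋ = 11 → l.

JP09rl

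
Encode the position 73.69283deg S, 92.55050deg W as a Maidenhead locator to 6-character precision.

EB36rh

Add 180° to longitude and 90° to latitude: 87.4495, 16.3072.
Field (20°×10°, letters A–R): 87.4495/20 → 4 → E, 16.3072/10 → 1 → B; chars EB.
Square (2°×1°, digits 0–9): 7.4495/2 → 3, 6.3072/1 → 6; chars 36.
Subsquare (5′×2.5′, letters a–x): 1.4495/0.0833333 → 17 → r, 0.3072/0.0416667 → 7 → h; chars rh.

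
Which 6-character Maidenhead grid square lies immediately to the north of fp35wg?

FP35wh

Latitude subsquare g = 6; +1 → 7 = h.
The longitude characters are unchanged.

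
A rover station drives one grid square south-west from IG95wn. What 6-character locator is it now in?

IG95vm

Longitude subsquare w = 22; −1 → 21 = v.
Latitude subsquare n = 13; −1 → 12 = m.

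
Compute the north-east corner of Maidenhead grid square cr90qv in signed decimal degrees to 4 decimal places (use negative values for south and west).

80.9167, -120.5833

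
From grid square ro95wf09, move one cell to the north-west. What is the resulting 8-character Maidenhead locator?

Longitude extended square 0; −1 → -1, wraps to 9, carry into subsquare.
Longitude subsquare w = 22; −1 → 21 = v.
Latitude extended square 9; +1 → 10, wraps to 0, carry into subsquare.
Latitude subsquare f = 5; +1 → 6 = g.

RO95vg90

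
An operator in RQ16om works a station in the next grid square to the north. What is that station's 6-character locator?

RQ16on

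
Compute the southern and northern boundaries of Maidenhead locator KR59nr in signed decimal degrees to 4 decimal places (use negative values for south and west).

89.7083, 89.7500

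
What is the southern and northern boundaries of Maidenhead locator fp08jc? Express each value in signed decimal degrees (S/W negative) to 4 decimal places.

68.0833, 68.1250

Field F=5, P=15: +5·20° lon, +15·10° lat → SW at lon -80°, lat 60°.
Square 0, 8: +0·2° lon, +8·1° lat → SW at lon -80°, lat 68°.
Subsquare j=9, c=2: +9·0.0833333° lon, +2·0.0416667° lat → SW at lon -79.25°, lat 68.0833°.
Cell spans 0.0833333° lon × 0.0416667° lat.
south 68.0833, north 68.1250.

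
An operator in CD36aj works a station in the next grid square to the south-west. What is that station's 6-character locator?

Longitude subsquare a = 0; −1 → -1, wraps to 23 = x, carry into square.
Longitude square 3; −1 → 2.
Latitude subsquare j = 9; −1 → 8 = i.

CD26xi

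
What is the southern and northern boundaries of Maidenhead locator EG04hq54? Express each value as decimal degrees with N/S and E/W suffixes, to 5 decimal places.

25.31667° S, 25.31250° S

Field E=4, G=6: +4·20° lon, +6·10° lat → SW at lon -100°, lat -30°.
Square 0, 4: +0·2° lon, +4·1° lat → SW at lon -100°, lat -26°.
Subsquare h=7, q=16: +7·0.0833333° lon, +16·0.0416667° lat → SW at lon -99.4167°, lat -25.3333°.
Extended square 5, 4: +5·0.00833333° lon, +4·0.00416667° lat → SW at lon -99.375°, lat -25.3167°.
Cell spans 0.00833333° lon × 0.00416667° lat.
south 25.31667° S, north 25.31250° S.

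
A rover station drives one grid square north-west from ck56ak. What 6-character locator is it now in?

Longitude subsquare a = 0; −1 → -1, wraps to 23 = x, carry into square.
Longitude square 5; −1 → 4.
Latitude subsquare k = 10; +1 → 11 = l.

CK46xl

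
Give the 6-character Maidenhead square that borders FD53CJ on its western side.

FD53bj

Longitude subsquare c = 2; −1 → 1 = b.
The latitude characters are unchanged.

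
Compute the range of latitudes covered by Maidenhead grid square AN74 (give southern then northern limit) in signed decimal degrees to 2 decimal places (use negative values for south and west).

Field A=0, N=13: +0·20° lon, +13·10° lat → SW at lon -180°, lat 40°.
Square 7, 4: +7·2° lon, +4·1° lat → SW at lon -166°, lat 44°.
Cell spans 2° lon × 1° lat.
south 44.00, north 45.00.

44.00, 45.00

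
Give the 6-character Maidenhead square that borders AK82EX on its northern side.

Latitude subsquare x = 23; +1 → 24, wraps to 0 = a, carry into square.
Latitude square 2; +1 → 3.
The longitude characters are unchanged.

AK83ea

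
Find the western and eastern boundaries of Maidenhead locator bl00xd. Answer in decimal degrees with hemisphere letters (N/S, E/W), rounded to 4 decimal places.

Field B=1, L=11: +1·20° lon, +11·10° lat → SW at lon -160°, lat 20°.
Square 0, 0: +0·2° lon, +0·1° lat → SW at lon -160°, lat 20°.
Subsquare x=23, d=3: +23·0.0833333° lon, +3·0.0416667° lat → SW at lon -158.083°, lat 20.125°.
Cell spans 0.0833333° lon × 0.0416667° lat.
west 158.0833° W, east 158.0000° W.

158.0833° W, 158.0000° W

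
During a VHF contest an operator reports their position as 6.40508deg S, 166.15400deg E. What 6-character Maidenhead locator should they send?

Add 180° to longitude and 90° to latitude: 346.1540, 83.5949.
Field: lon ⌊346.1540/20⌋ = 17 → R; lat ⌊83.5949/10⌋ = 8 → I.
Square: lon ⌊6.1540/2⌋ = 3; lat ⌊3.5949/1⌋ = 3.
Subsquare: lon ⌊0.1540/0.0833333⌋ = 1 → b; lat ⌊0.5949/0.0416667⌋ = 14 → o.

RI33bo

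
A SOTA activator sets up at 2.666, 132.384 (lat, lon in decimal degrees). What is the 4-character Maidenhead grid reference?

Add 180° to longitude and 90° to latitude: 312.38, 92.67.
Field: 312.38/20 → 15 → P, 92.67/10 → 9 → J; chars PJ.
Square: 12.38/2 → 6, 2.67/1 → 2; chars 62.

PJ62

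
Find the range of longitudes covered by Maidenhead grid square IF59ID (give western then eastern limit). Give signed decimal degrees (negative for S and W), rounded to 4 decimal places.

Field I=8, F=5: +8·20° lon, +5·10° lat → SW at lon -20°, lat -40°.
Square 5, 9: +5·2° lon, +9·1° lat → SW at lon -10°, lat -31°.
Subsquare i=8, d=3: +8·0.0833333° lon, +3·0.0416667° lat → SW at lon -9.33333°, lat -30.875°.
Cell spans 0.0833333° lon × 0.0416667° lat.
west -9.3333, east -9.2500.

-9.3333, -9.2500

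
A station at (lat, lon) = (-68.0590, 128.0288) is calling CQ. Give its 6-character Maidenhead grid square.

PC41aw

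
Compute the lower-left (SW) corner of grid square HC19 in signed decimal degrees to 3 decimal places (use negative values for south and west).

-61.000, -38.000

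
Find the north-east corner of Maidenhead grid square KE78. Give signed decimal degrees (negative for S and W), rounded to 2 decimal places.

Field K=10, E=4: +10·20° lon, +4·10° lat → SW at lon 20°, lat -50°.
Square 7, 8: +7·2° lon, +8·1° lat → SW at lon 34°, lat -42°.
Cell spans 2° lon × 1° lat. NE corner is SW corner plus one full cell.
latitude -41.00, longitude 36.00.

-41.00, 36.00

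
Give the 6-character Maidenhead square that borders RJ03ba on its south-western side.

Longitude subsquare b = 1; −1 → 0 = a.
Latitude subsquare a = 0; −1 → -1, wraps to 23 = x, carry into square.
Latitude square 3; −1 → 2.

RJ02ax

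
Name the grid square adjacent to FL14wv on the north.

FL14ww

Latitude subsquare v = 21; +1 → 22 = w.
The longitude characters are unchanged.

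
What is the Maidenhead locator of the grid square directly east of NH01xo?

NH11ao

Longitude subsquare x = 23; +1 → 24, wraps to 0 = a, carry into square.
Longitude square 0; +1 → 1.
The latitude characters are unchanged.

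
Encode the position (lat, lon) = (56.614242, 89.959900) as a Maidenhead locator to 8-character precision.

NO46xo57

Shift to the Maidenhead origin (180°W, 90°S): lon 269.95990, lat 146.61424.
Field: lon ⌊269.95990/20⌋ = 13 → N; lat ⌊146.61424/10⌋ = 14 → O.
Square: lon ⌊9.95990/2⌋ = 4; lat ⌊6.61424/1⌋ = 6.
Subsquare: lon ⌊1.95990/0.0833333⌋ = 23 → x; lat ⌊0.61424/0.0416667⌋ = 14 → o.
Extended square: lon ⌊0.04323/0.00833333⌋ = 5; lat ⌊0.03091/0.00416667⌋ = 7.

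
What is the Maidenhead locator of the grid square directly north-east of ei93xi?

Longitude subsquare x = 23; +1 → 24, wraps to 0 = a, carry into square.
Longitude square 9; +1 → 10, wraps to 0, carry into field.
Longitude field E = 4; +1 → 5 = F.
Latitude subsquare i = 8; +1 → 9 = j.

FI03aj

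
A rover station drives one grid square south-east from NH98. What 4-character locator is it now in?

Longitude square 9; +1 → 10, wraps to 0, carry into field.
Longitude field N = 13; +1 → 14 = O.
Latitude square 8; −1 → 7.

OH07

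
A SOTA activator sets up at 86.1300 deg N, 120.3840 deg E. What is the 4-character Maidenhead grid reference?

Shift to the Maidenhead origin (180°W, 90°S): lon 300.38, lat 176.13.
Field (20°×10°, letters A–R): 300.38/20 → 15 → P, 176.13/10 → 17 → R; chars PR.
Square (2°×1°, digits 0–9): 0.38/2 → 0, 6.13/1 → 6; chars 06.

PR06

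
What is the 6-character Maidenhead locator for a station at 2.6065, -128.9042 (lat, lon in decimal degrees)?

CJ52no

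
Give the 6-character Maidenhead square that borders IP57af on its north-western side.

IP47xg

Longitude subsquare a = 0; −1 → -1, wraps to 23 = x, carry into square.
Longitude square 5; −1 → 4.
Latitude subsquare f = 5; +1 → 6 = g.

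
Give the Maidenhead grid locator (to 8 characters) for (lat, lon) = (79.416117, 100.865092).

Add 180° to longitude and 90° to latitude: 280.86509, 169.41612.
Field (20°×10°, letters A–R): lon ⌊280.86509/20⌋ = 14 → O; lat ⌊169.41612/10⌋ = 16 → Q.
Square (2°×1°, digits 0–9): lon ⌊0.86509/2⌋ = 0; lat ⌊9.41612/1⌋ = 9.
Subsquare (5′×2.5′, letters a–x): lon ⌊0.86509/0.0833333⌋ = 10 → k; lat ⌊0.41612/0.0416667⌋ = 9 → j.
Extended square (30″×15″, digits 0–9): lon ⌊0.03176/0.00833333⌋ = 3; lat ⌊0.04112/0.00416667⌋ = 9.

OQ09kj39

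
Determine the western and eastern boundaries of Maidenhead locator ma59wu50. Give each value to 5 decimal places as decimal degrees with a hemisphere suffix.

71.87500° E, 71.88333° E

Field M=12, A=0: +12·20° lon, +0·10° lat → SW at lon 60°, lat -90°.
Square 5, 9: +5·2° lon, +9·1° lat → SW at lon 70°, lat -81°.
Subsquare w=22, u=20: +22·0.0833333° lon, +20·0.0416667° lat → SW at lon 71.8333°, lat -80.1667°.
Extended square 5, 0: +5·0.00833333° lon, +0·0.00416667° lat → SW at lon 71.875°, lat -80.1667°.
Cell spans 0.00833333° lon × 0.00416667° lat.
west 71.87500° E, east 71.88333° E.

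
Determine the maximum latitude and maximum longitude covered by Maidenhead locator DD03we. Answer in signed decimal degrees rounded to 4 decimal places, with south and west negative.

Field D=3, D=3: +3·20° lon, +3·10° lat → SW at lon -120°, lat -60°.
Square 0, 3: +0·2° lon, +3·1° lat → SW at lon -120°, lat -57°.
Subsquare w=22, e=4: +22·0.0833333° lon, +4·0.0416667° lat → SW at lon -118.167°, lat -56.8333°.
Cell spans 0.0833333° lon × 0.0416667° lat. NE corner is SW corner plus one full cell.
latitude -56.7917, longitude -118.0833.

-56.7917, -118.0833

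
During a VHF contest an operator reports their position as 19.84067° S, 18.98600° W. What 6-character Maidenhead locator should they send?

IH00md

Add 180° to longitude and 90° to latitude: 161.0140, 70.1593.
Field: 161.0140/20 → 8 → I, 70.1593/10 → 7 → H; chars IH.
Square: 1.0140/2 → 0, 0.1593/1 → 0; chars 00.
Subsquare: 1.0140/0.0833333 → 12 → m, 0.1593/0.0416667 → 3 → d; chars md.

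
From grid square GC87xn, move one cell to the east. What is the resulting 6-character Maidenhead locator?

GC97an

Longitude subsquare x = 23; +1 → 24, wraps to 0 = a, carry into square.
Longitude square 8; +1 → 9.
The latitude characters are unchanged.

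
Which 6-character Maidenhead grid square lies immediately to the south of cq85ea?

CQ84ex

Latitude subsquare a = 0; −1 → -1, wraps to 23 = x, carry into square.
Latitude square 5; −1 → 4.
The longitude characters are unchanged.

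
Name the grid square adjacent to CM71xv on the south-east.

Longitude subsquare x = 23; +1 → 24, wraps to 0 = a, carry into square.
Longitude square 7; +1 → 8.
Latitude subsquare v = 21; −1 → 20 = u.

CM81au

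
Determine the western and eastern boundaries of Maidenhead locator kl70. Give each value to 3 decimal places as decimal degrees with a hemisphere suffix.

Field K=10, L=11: +10·20° lon, +11·10° lat → SW at lon 20°, lat 20°.
Square 7, 0: +7·2° lon, +0·1° lat → SW at lon 34°, lat 20°.
Cell spans 2° lon × 1° lat.
west 34.000° E, east 36.000° E.

34.000° E, 36.000° E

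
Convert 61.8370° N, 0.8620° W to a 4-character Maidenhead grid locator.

Shift to the Maidenhead origin (180°W, 90°S): lon 179.14, lat 151.84.
Field: lon ⌊179.14/20⌋ = 8 → I; lat ⌊151.84/10⌋ = 15 → P.
Square: lon ⌊19.14/2⌋ = 9; lat ⌊1.84/1⌋ = 1.

IP91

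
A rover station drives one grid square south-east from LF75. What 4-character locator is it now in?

LF84

Longitude square 7; +1 → 8.
Latitude square 5; −1 → 4.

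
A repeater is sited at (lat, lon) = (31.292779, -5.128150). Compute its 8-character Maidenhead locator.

IM71kh40

Offset from 180°W / 90°S: lon 174.87185°, lat 121.29278°.
Field: lon ⌊174.87185/20⌋ = 8 → I; lat ⌊121.29278/10⌋ = 12 → M.
Square: lon ⌊14.87185/2⌋ = 7; lat ⌊1.29278/1⌋ = 1.
Subsquare: lon ⌊0.87185/0.0833333⌋ = 10 → k; lat ⌊0.29278/0.0416667⌋ = 7 → h.
Extended square: lon ⌊0.03852/0.00833333⌋ = 4; lat ⌊0.00111/0.00416667⌋ = 0.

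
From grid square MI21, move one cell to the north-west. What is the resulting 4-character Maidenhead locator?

Longitude square 2; −1 → 1.
Latitude square 1; +1 → 2.

MI12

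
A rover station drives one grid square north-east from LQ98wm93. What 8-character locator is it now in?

LQ98xm04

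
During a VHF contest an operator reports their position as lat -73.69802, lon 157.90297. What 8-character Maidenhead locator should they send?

QB86wh82

Shift to the Maidenhead origin (180°W, 90°S): lon 337.90297, lat 16.30198.
Field (20°×10°, letters A–R): lon ⌊337.90297/20⌋ = 16 → Q; lat ⌊16.30198/10⌋ = 1 → B.
Square (2°×1°, digits 0–9): lon ⌊17.90297/2⌋ = 8; lat ⌊6.30198/1⌋ = 6.
Subsquare (5′×2.5′, letters a–x): lon ⌊1.90297/0.0833333⌋ = 22 → w; lat ⌊0.30198/0.0416667⌋ = 7 → h.
Extended square (30″×15″, digits 0–9): lon ⌊0.06964/0.00833333⌋ = 8; lat ⌊0.01031/0.00416667⌋ = 2.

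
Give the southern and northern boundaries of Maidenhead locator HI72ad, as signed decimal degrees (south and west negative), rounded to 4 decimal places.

-7.8750, -7.8333

Field H=7, I=8: +7·20° lon, +8·10° lat → SW at lon -40°, lat -10°.
Square 7, 2: +7·2° lon, +2·1° lat → SW at lon -26°, lat -8°.
Subsquare a=0, d=3: +0·0.0833333° lon, +3·0.0416667° lat → SW at lon -26°, lat -7.875°.
Cell spans 0.0833333° lon × 0.0416667° lat.
south -7.8750, north -7.8333.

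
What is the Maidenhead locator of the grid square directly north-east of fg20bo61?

Longitude extended square 6; +1 → 7.
Latitude extended square 1; +1 → 2.

FG20bo72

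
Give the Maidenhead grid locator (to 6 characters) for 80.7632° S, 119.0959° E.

Offset from 180°W / 90°S: lon 299.0959°, lat 9.2368°.
Field (20°×10°, letters A–R): 299.0959/20 → 14 → O, 9.2368/10 → 0 → A; chars OA.
Square (2°×1°, digits 0–9): 19.0959/2 → 9, 9.2368/1 → 9; chars 99.
Subsquare (5′×2.5′, letters a–x): 1.0959/0.0833333 → 13 → n, 0.2368/0.0416667 → 5 → f; chars nf.

OA99nf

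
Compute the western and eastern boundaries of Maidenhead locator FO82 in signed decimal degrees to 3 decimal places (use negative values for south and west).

Field F=5, O=14: +5·20° lon, +14·10° lat → SW at lon -80°, lat 50°.
Square 8, 2: +8·2° lon, +2·1° lat → SW at lon -64°, lat 52°.
Cell spans 2° lon × 1° lat.
west -64.000, east -62.000.

-64.000, -62.000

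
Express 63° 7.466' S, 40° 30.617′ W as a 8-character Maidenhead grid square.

Add 180° to longitude and 90° to latitude: 139.48972, 26.87557.
Field (20°×10°, letters A–R): lon ⌊139.48972/20⌋ = 6 → G; lat ⌊26.87557/10⌋ = 2 → C.
Square (2°×1°, digits 0–9): lon ⌊19.48972/2⌋ = 9; lat ⌊6.87557/1⌋ = 6.
Subsquare (5′×2.5′, letters a–x): lon ⌊1.48972/0.0833333⌋ = 17 → r; lat ⌊0.87557/0.0416667⌋ = 21 → v.
Extended square (30″×15″, digits 0–9): lon ⌊0.07305/0.00833333⌋ = 8; lat ⌊0.00057/0.00416667⌋ = 0.

GC96rv80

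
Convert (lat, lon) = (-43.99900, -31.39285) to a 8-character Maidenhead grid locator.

HE46ha20

Add 180° to longitude and 90° to latitude: 148.60715, 46.00100.
Field: lon ⌊148.60715/20⌋ = 7 → H; lat ⌊46.00100/10⌋ = 4 → E.
Square: lon ⌊8.60715/2⌋ = 4; lat ⌊6.00100/1⌋ = 6.
Subsquare: lon ⌊0.60715/0.0833333⌋ = 7 → h; lat ⌊0.00100/0.0416667⌋ = 0 → a.
Extended square: lon ⌊0.02382/0.00833333⌋ = 2; lat ⌊0.00100/0.00416667⌋ = 0.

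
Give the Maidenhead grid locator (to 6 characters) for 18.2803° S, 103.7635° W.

DH81cr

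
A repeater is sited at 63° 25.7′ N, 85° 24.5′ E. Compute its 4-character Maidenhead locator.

NP23

Shift to the Maidenhead origin (180°W, 90°S): lon 265.41, lat 153.43.
Field (20°×10°, letters A–R): 265.41/20 → 13 → N, 153.43/10 → 15 → P; chars NP.
Square (2°×1°, digits 0–9): 5.41/2 → 2, 3.43/1 → 3; chars 23.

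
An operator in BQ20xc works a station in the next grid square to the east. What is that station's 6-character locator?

Longitude subsquare x = 23; +1 → 24, wraps to 0 = a, carry into square.
Longitude square 2; +1 → 3.
The latitude characters are unchanged.

BQ30ac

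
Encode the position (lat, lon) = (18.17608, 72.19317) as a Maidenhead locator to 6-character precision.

MK68ce

Offset from 180°W / 90°S: lon 252.1932°, lat 108.1761°.
Field (20°×10°, letters A–R): lon ⌊252.1932/20⌋ = 12 → M; lat ⌊108.1761/10⌋ = 10 → K.
Square (2°×1°, digits 0–9): lon ⌊12.1932/2⌋ = 6; lat ⌊8.1761/1⌋ = 8.
Subsquare (5′×2.5′, letters a–x): lon ⌊0.1932/0.0833333⌋ = 2 → c; lat ⌊0.1761/0.0416667⌋ = 4 → e.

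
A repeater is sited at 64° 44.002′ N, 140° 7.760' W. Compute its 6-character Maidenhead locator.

Offset from 180°W / 90°S: lon 39.8707°, lat 154.7334°.
Field (20°×10°, letters A–R): lon ⌊39.8707/20⌋ = 1 → B; lat ⌊154.7334/10⌋ = 15 → P.
Square (2°×1°, digits 0–9): lon ⌊19.8707/2⌋ = 9; lat ⌊4.7334/1⌋ = 4.
Subsquare (5′×2.5′, letters a–x): lon ⌊1.8707/0.0833333⌋ = 22 → w; lat ⌊0.7334/0.0416667⌋ = 17 → r.

BP94wr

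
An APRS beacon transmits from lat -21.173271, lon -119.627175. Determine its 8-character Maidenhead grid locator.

DG08et48

Offset from 180°W / 90°S: lon 60.37283°, lat 68.82673°.
Field: lon ⌊60.37283/20⌋ = 3 → D; lat ⌊68.82673/10⌋ = 6 → G.
Square: lon ⌊0.37283/2⌋ = 0; lat ⌊8.82673/1⌋ = 8.
Subsquare: lon ⌊0.37283/0.0833333⌋ = 4 → e; lat ⌊0.82673/0.0416667⌋ = 19 → t.
Extended square: lon ⌊0.03949/0.00833333⌋ = 4; lat ⌊0.03506/0.00416667⌋ = 8.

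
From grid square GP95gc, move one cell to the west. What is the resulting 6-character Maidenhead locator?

GP95fc

Longitude subsquare g = 6; −1 → 5 = f.
The latitude characters are unchanged.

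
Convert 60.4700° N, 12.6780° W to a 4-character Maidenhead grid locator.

IP30

Add 180° to longitude and 90° to latitude: 167.32, 150.47.
Field (20°×10°, letters A–R): lon ⌊167.32/20⌋ = 8 → I; lat ⌊150.47/10⌋ = 15 → P.
Square (2°×1°, digits 0–9): lon ⌊7.32/2⌋ = 3; lat ⌊0.47/1⌋ = 0.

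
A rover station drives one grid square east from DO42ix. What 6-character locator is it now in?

DO42jx

Longitude subsquare i = 8; +1 → 9 = j.
The latitude characters are unchanged.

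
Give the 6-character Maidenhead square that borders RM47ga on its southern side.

Latitude subsquare a = 0; −1 → -1, wraps to 23 = x, carry into square.
Latitude square 7; −1 → 6.
The longitude characters are unchanged.

RM46gx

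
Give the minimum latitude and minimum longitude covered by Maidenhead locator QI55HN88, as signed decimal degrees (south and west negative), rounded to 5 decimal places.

-4.42500, 150.65000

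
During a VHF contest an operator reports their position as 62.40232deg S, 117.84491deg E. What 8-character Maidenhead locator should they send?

OC87wo13

Shift to the Maidenhead origin (180°W, 90°S): lon 297.84491, lat 27.59768.
Field: lon ⌊297.84491/20⌋ = 14 → O; lat ⌊27.59768/10⌋ = 2 → C.
Square: lon ⌊17.84491/2⌋ = 8; lat ⌊7.59768/1⌋ = 7.
Subsquare: lon ⌊1.84491/0.0833333⌋ = 22 → w; lat ⌊0.59768/0.0416667⌋ = 14 → o.
Extended square: lon ⌊0.01158/0.00833333⌋ = 1; lat ⌊0.01435/0.00416667⌋ = 3.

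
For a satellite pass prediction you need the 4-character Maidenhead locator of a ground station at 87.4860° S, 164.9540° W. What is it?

AA72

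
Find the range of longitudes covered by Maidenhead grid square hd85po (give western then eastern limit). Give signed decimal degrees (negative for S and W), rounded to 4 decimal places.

-22.7500, -22.6667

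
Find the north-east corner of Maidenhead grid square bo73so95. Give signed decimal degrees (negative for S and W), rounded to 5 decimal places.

53.60833, -144.41667

Field B=1, O=14: +1·20° lon, +14·10° lat → SW at lon -160°, lat 50°.
Square 7, 3: +7·2° lon, +3·1° lat → SW at lon -146°, lat 53°.
Subsquare s=18, o=14: +18·0.0833333° lon, +14·0.0416667° lat → SW at lon -144.5°, lat 53.5833°.
Extended square 9, 5: +9·0.00833333° lon, +5·0.00416667° lat → SW at lon -144.425°, lat 53.6042°.
Cell spans 0.00833333° lon × 0.00416667° lat. NE corner is SW corner plus one full cell.
latitude 53.60833, longitude -144.41667.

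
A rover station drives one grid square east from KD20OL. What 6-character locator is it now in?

Longitude subsquare o = 14; +1 → 15 = p.
The latitude characters are unchanged.

KD20pl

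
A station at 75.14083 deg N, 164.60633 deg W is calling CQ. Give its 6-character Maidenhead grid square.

AQ75qd

Add 180° to longitude and 90° to latitude: 15.3937, 165.1408.
Field: lon ⌊15.3937/20⌋ = 0 → A; lat ⌊165.1408/10⌋ = 16 → Q.
Square: lon ⌊15.3937/2⌋ = 7; lat ⌊5.1408/1⌋ = 5.
Subsquare: lon ⌊1.3937/0.0833333⌋ = 16 → q; lat ⌊0.1408/0.0416667⌋ = 3 → d.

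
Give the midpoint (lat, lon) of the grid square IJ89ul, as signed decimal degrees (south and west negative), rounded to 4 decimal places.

9.4792, -2.2917

Field I=8, J=9: +8·20° lon, +9·10° lat → SW at lon -20°, lat 0°.
Square 8, 9: +8·2° lon, +9·1° lat → SW at lon -4°, lat 9°.
Subsquare u=20, l=11: +20·0.0833333° lon, +11·0.0416667° lat → SW at lon -2.33333°, lat 9.45833°.
Cell spans 0.0833333° lon × 0.0416667° lat. Centre is SW corner plus half of each.
latitude 9.4792, longitude -2.2917.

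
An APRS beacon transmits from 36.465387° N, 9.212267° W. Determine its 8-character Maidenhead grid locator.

IM56jl41

Offset from 180°W / 90°S: lon 170.78773°, lat 126.46539°.
Field (20°×10°, letters A–R): lon ⌊170.78773/20⌋ = 8 → I; lat ⌊126.46539/10⌋ = 12 → M.
Square (2°×1°, digits 0–9): lon ⌊10.78773/2⌋ = 5; lat ⌊6.46539/1⌋ = 6.
Subsquare (5′×2.5′, letters a–x): lon ⌊0.78773/0.0833333⌋ = 9 → j; lat ⌊0.46539/0.0416667⌋ = 11 → l.
Extended square (30″×15″, digits 0–9): lon ⌊0.03773/0.00833333⌋ = 4; lat ⌊0.00705/0.00416667⌋ = 1.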